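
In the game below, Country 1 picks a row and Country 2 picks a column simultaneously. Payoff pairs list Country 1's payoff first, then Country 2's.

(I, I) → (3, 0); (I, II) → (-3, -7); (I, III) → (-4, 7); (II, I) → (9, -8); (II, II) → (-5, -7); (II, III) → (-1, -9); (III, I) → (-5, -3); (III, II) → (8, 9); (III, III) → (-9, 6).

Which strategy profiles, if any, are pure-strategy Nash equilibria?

A profile is a Nash equilibrium when each player is best-responding to the other.
Country 1's best responses — vs I: II (payoff 9); vs II: III (payoff 8); vs III: II (payoff -1).
Country 2's best responses — vs I: III (payoff 7); vs II: II (payoff -7); vs III: II (payoff 9).
The only mutual best response is (III, II); neither player gains by switching there.

(III, II)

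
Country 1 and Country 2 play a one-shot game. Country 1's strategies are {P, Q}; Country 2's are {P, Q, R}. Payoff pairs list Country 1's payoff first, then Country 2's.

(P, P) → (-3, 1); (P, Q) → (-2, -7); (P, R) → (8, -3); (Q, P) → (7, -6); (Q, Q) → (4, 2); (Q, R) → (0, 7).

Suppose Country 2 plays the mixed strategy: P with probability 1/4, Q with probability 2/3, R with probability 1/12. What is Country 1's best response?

Compute Country 1's expected payoff from each pure strategy against the given mix.
P: (1/4)·(-3) + (2/3)·(-2) + (1/12)·8 = -17/12
Q: (1/4)·7 + (2/3)·4 + (1/12)·0 = 53/12
Highest expected payoff is 53/12, from Q.

Q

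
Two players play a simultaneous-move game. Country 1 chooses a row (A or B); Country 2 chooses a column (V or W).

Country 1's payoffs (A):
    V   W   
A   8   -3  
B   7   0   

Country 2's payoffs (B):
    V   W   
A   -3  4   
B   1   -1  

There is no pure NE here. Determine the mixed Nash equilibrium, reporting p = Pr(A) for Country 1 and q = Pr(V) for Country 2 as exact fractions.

In a mixed NE each player is indifferent between their pure strategies, so the opponent's mix sets the indifference.
Country 2 indifferent between V and W: p·(-3) + (1−p)·1 = p·4 + (1−p)·(-1) ⟹ 1 + (-4)p = (-1) + 5p ⟹ p = 2/9.
Country 1 indifferent between A and B: q·8 + (1−q)·(-3) = q·7 + (1−q)·0 ⟹ (-3) + 11q = 0 + 7q ⟹ q = 3/4.

p = 2/9, q = 3/4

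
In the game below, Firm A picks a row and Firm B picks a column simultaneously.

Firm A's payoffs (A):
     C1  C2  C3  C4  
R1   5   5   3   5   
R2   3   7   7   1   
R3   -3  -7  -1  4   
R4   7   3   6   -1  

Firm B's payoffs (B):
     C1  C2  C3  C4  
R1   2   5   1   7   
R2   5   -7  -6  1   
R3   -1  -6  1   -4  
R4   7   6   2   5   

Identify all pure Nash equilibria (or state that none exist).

Check mutual best responses: a cell is a NE iff neither player can gain by unilaterally deviating.
Firm A's best responses — vs C1: R4 (payoff 7); vs C2: R2 (payoff 7); vs C3: R2 (payoff 7); vs C4: R1 (payoff 5).
Firm B's best responses — vs R1: C4 (payoff 7); vs R2: C1 (payoff 5); vs R3: C3 (payoff 1); vs R4: C1 (payoff 7).
Mutual best responses occur at (R1, C4) and (R4, C1); at each, neither player gains by switching.

(R1, C4) and (R4, C1)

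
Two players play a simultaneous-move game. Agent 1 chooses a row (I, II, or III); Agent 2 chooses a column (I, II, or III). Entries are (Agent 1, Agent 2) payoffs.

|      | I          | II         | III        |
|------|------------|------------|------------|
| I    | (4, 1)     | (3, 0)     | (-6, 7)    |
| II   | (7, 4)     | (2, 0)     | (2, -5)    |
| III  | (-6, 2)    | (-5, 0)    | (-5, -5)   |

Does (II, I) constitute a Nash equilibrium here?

Holding Agent 2 at I: Agent 1 gets 7 from II, versus 4 from I, -6 from III. No profitable deviation for Agent 1.
Holding Agent 1 at II: Agent 2 gets 4 from I, versus 0 from II, -5 from III. No profitable deviation for Agent 2 either.

Yes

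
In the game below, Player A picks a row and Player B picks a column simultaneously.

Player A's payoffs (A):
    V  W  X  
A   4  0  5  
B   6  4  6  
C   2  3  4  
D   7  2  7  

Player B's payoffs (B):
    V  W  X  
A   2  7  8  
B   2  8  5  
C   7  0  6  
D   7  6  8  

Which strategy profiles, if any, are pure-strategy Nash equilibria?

Find each player's best response to every opponent strategy; NE are the intersections.
Player A's best responses — vs V: D (payoff 7); vs W: B (payoff 4); vs X: D (payoff 7).
Player B's best responses — vs A: X (payoff 8); vs B: W (payoff 8); vs C: V (payoff 7); vs D: X (payoff 8).
Mutual best responses occur at (B, W) and (D, X); at each, neither player gains by switching.

(B, W) and (D, X)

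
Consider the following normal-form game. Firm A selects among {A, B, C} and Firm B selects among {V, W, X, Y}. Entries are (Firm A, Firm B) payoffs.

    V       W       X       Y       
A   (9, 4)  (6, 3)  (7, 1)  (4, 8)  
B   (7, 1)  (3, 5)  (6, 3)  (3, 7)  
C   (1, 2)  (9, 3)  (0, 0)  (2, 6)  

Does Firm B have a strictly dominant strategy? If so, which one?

Y

A strategy is strictly dominant if it gives Firm B a strictly higher payoff than every other strategy, against every choice by the opponent.
Y strictly dominates: vs A: 8 > each of {4, 3, 1}; vs B: 7 > each of {1, 5, 3}; vs C: 6 > each of {2, 3, 0}.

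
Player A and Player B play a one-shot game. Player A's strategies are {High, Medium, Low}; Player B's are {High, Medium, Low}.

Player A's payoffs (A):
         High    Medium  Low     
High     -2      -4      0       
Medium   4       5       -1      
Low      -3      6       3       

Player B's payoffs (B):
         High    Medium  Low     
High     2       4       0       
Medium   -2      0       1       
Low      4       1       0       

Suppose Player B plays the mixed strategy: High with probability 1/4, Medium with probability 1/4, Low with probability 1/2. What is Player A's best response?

Compute Player A's expected payoff from each pure strategy against the given mix.
High: (1/4)·(-2) + (1/4)·(-4) + (1/2)·0 = -3/2
Medium: (1/4)·4 + (1/4)·5 + (1/2)·(-1) = 7/4
Low: (1/4)·(-3) + (1/4)·6 + (1/2)·3 = 9/4
Highest expected payoff is 9/4, from Low.

Low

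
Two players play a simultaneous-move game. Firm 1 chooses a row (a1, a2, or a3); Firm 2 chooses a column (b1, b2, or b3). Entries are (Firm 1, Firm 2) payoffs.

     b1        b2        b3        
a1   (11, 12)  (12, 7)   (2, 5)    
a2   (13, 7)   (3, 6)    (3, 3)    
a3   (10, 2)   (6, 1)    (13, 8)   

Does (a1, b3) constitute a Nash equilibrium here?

Holding Firm 2 at b3: Firm 1 gets 2 from a1 but could get 13 by switching to a3. Firm 1 has a profitable deviation.

No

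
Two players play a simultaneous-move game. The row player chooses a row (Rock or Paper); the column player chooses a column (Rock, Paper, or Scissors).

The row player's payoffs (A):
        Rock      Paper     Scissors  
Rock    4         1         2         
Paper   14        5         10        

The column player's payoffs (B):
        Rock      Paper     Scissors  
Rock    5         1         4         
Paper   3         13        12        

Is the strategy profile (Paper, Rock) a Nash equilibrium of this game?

Holding the column player at Rock: the row player gets 14 from Paper, versus 4 from Rock. No profitable deviation for the row player.
Holding the row player at Paper: the column player gets 3 from Rock but could get 13 by switching to Paper. The column player has a profitable deviation.

No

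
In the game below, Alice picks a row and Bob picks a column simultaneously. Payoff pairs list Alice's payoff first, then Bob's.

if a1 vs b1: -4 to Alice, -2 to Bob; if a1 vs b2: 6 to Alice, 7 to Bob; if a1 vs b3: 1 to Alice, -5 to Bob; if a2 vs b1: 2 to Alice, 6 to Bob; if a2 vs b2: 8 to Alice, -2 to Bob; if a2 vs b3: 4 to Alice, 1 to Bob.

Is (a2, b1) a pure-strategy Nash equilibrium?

Yes

Holding Bob at b1: Alice gets 2 from a2, versus -4 from a1. No profitable deviation for Alice.
Holding Alice at a2: Bob gets 6 from b1, versus -2 from b2, 1 from b3. No profitable deviation for Bob either.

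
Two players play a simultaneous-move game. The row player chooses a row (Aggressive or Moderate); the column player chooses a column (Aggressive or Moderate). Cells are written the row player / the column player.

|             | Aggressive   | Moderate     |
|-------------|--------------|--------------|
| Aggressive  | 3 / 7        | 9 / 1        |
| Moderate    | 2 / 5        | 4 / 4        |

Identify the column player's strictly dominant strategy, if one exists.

Check whether one of the column player's strategies beats all alternatives regardless of what the opponent does.
Aggressive strictly dominates: vs Aggressive: 7 > 1; vs Moderate: 5 > 4.

Aggressive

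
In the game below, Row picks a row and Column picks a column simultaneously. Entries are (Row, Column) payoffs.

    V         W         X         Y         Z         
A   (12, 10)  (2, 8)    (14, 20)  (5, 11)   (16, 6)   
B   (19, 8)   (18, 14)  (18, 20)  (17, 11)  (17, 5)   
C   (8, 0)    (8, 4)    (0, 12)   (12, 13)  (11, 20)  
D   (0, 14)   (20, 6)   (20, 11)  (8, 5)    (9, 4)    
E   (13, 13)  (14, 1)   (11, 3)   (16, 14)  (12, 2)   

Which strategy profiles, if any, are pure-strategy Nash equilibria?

Find each player's best response to every opponent strategy; NE are the intersections.
Row's best responses — vs V: B (payoff 19); vs W: D (payoff 20); vs X: D (payoff 20); vs Y: B (payoff 17); vs Z: B (payoff 17).
Column's best responses — vs A: X (payoff 20); vs B: X (payoff 20); vs C: Z (payoff 20); vs D: V (payoff 14); vs E: Y (payoff 14).
No cell has both players best-responding. For instance, Row's best reply to Z is B, but against B Column prefers X over Z.

None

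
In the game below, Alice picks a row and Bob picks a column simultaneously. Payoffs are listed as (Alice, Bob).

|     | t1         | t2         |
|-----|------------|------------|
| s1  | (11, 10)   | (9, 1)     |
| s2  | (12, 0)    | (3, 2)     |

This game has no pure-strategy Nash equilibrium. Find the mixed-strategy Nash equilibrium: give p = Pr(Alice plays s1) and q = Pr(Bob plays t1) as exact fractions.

p = 2/11, q = 6/7

Each player's mixing probability is pinned down by making the *other* player indifferent.
Bob indifferent between t1 and t2: p·10 + (1−p)·0 = p·1 + (1−p)·2 ⟹ 0 + 10p = 2 + (-1)p ⟹ p = 2/11.
Alice indifferent between s1 and s2: q·11 + (1−q)·9 = q·12 + (1−q)·3 ⟹ 9 + 2q = 3 + 9q ⟹ q = 6/7.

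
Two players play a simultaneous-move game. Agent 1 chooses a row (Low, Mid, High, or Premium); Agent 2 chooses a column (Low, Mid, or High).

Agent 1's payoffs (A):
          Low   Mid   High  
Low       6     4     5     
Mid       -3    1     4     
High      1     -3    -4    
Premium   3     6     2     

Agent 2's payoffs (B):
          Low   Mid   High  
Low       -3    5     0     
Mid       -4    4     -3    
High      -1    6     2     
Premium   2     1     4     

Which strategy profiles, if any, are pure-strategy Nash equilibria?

Check mutual best responses: a cell is a NE iff neither player can gain by unilaterally deviating.
Agent 1's best responses — vs Low: Low (payoff 6); vs Mid: Premium (payoff 6); vs High: Low (payoff 5).
Agent 2's best responses — vs Low: Mid (payoff 5); vs Mid: Mid (payoff 4); vs High: Mid (payoff 6); vs Premium: High (payoff 4).
No cell has both players best-responding. For instance, Agent 1's best reply to Mid is Premium, but against Premium Agent 2 prefers High over Mid.

No pure-strategy Nash equilibrium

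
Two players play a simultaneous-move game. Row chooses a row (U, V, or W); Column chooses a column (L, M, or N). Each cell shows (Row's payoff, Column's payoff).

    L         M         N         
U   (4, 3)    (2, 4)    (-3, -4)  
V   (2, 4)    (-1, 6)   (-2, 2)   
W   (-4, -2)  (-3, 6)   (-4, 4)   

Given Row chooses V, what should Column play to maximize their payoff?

With Row fixed at V, Column's payoffs are: L → 4, M → 6, N → 2.
The maximum is 6, achieved by M.

M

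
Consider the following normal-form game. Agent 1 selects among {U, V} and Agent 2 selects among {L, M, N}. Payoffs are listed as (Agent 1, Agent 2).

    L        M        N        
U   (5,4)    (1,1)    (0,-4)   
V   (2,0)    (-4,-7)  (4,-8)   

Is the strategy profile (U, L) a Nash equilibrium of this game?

Yes

Holding Agent 2 at L: Agent 1 gets 5 from U, versus 2 from V. No profitable deviation for Agent 1.
Holding Agent 1 at U: Agent 2 gets 4 from L, versus 1 from M, -4 from N. No profitable deviation for Agent 2 either.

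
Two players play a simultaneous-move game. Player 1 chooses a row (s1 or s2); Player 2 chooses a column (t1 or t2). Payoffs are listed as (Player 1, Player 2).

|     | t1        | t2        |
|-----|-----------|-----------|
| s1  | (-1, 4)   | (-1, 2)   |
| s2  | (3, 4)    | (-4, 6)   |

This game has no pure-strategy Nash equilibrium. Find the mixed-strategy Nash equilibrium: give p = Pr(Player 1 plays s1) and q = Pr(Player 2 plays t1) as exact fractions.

In a mixed NE each player is indifferent between their pure strategies, so the opponent's mix sets the indifference.
Player 2 indifferent between t1 and t2: p·4 + (1−p)·4 = p·2 + (1−p)·6 ⟹ 4 + 0p = 6 + (-4)p ⟹ p = 1/2.
Player 1 indifferent between s1 and s2: q·(-1) + (1−q)·(-1) = q·3 + (1−q)·(-4) ⟹ (-1) + 0q = (-4) + 7q ⟹ q = 3/7.

p = 1/2, q = 3/7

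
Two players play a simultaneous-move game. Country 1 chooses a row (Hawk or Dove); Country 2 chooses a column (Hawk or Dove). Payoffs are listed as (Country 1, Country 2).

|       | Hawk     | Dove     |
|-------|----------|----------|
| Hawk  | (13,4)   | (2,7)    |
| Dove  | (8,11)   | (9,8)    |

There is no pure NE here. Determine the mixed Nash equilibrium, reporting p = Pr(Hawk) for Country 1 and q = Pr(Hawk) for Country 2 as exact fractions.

p = 1/2, q = 7/12

Each player's mixing probability is pinned down by making the *other* player indifferent.
Country 2 indifferent between Hawk and Dove: p·4 + (1−p)·11 = p·7 + (1−p)·8 ⟹ 11 + (-7)p = 8 + (-1)p ⟹ p = 1/2.
Country 1 indifferent between Hawk and Dove: q·13 + (1−q)·2 = q·8 + (1−q)·9 ⟹ 2 + 11q = 9 + (-1)q ⟹ q = 7/12.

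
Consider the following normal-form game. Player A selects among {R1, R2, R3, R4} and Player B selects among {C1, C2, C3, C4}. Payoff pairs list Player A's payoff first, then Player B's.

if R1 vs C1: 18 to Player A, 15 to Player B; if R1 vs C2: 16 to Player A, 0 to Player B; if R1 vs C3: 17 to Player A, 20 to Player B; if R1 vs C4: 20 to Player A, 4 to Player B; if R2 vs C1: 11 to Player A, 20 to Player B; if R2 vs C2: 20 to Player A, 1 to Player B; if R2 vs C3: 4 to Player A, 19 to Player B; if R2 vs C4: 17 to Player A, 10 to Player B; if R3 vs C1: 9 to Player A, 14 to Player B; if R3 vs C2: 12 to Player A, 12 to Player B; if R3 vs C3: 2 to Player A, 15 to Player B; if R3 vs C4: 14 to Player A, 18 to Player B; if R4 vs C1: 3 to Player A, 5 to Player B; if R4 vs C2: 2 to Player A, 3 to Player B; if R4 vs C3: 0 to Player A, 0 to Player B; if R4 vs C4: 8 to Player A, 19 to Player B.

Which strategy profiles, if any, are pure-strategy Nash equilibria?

(R1, C3)

Find each player's best response to every opponent strategy; NE are the intersections.
Player A's best responses — vs C1: R1 (payoff 18); vs C2: R2 (payoff 20); vs C3: R1 (payoff 17); vs C4: R1 (payoff 20).
Player B's best responses — vs R1: C3 (payoff 20); vs R2: C1 (payoff 20); vs R3: C4 (payoff 18); vs R4: C4 (payoff 19).
The only mutual best response is (R1, C3); neither player gains by switching there.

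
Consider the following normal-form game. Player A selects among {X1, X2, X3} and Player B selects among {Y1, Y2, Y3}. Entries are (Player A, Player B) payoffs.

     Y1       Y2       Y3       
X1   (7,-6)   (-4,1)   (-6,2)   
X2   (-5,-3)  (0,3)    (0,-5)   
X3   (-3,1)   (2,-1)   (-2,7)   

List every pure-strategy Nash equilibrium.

None

A profile is a Nash equilibrium when each player is best-responding to the other.
Player A's best responses — vs Y1: X1 (payoff 7); vs Y2: X3 (payoff 2); vs Y3: X2 (payoff 0).
Player B's best responses — vs X1: Y3 (payoff 2); vs X2: Y2 (payoff 3); vs X3: Y3 (payoff 7).
No cell has both players best-responding. For instance, Player A's best reply to Y2 is X3, but against X3 Player B prefers Y3 over Y2.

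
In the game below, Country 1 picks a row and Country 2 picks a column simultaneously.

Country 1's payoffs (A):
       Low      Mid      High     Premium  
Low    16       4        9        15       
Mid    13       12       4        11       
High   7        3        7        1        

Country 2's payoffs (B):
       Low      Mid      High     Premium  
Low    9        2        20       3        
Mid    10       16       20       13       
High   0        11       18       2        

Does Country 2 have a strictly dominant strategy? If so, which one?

A strategy is strictly dominant if it gives Country 2 a strictly higher payoff than every other strategy, against every choice by the opponent.
High strictly dominates: vs Low: 20 > each of {9, 2, 3}; vs Mid: 20 > each of {10, 16, 13}; vs High: 18 > each of {0, 11, 2}.

High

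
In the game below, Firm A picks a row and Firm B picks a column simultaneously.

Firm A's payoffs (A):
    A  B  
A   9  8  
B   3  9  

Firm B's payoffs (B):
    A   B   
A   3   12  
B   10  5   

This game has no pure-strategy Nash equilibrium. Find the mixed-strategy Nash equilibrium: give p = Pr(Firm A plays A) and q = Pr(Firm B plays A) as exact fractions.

p = 5/14, q = 1/7

In a mixed NE each player is indifferent between their pure strategies, so the opponent's mix sets the indifference.
Firm B indifferent between A and B: p·3 + (1−p)·10 = p·12 + (1−p)·5 ⟹ 10 + (-7)p = 5 + 7p ⟹ p = 5/14.
Firm A indifferent between A and B: q·9 + (1−q)·8 = q·3 + (1−q)·9 ⟹ 8 + 1q = 9 + (-6)q ⟹ q = 1/7.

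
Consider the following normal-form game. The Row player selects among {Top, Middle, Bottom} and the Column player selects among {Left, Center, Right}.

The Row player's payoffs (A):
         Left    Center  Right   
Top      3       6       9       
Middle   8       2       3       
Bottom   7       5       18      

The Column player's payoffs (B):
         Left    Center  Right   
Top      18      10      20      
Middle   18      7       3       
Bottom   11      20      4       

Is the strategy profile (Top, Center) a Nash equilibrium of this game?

Holding the Column player at Center: the Row player gets 6 from Top, versus 2 from Middle, 5 from Bottom. No profitable deviation for the Row player.
Holding the Row player at Top: the Column player gets 10 from Center but could get 20 by switching to Right. The Column player has a profitable deviation.

No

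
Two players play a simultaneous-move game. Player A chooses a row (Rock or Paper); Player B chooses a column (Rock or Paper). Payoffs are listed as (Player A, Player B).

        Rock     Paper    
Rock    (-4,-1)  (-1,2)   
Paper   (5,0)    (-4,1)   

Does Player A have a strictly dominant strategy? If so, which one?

No strictly dominant strategy

Check whether one of Player A's strategies beats all alternatives regardless of what the opponent does.
Rock is not dominant: against Rock, Paper gives 5 > -4.
Paper is not dominant: against Paper, Rock gives -1 > -4.
No single strategy is best against every opponent action.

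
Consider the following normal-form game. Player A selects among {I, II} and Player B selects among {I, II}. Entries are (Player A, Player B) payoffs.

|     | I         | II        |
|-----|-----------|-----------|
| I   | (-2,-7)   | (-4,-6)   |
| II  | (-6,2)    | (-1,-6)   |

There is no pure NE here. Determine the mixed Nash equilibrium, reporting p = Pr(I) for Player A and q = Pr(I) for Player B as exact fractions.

In a mixed NE each player is indifferent between their pure strategies, so the opponent's mix sets the indifference.
Player B indifferent between I and II: p·(-7) + (1−p)·2 = p·(-6) + (1−p)·(-6) ⟹ 2 + (-9)p = (-6) + 0p ⟹ p = 8/9.
Player A indifferent between I and II: q·(-2) + (1−q)·(-4) = q·(-6) + (1−q)·(-1) ⟹ (-4) + 2q = (-1) + (-5)q ⟹ q = 3/7.

p = 8/9, q = 3/7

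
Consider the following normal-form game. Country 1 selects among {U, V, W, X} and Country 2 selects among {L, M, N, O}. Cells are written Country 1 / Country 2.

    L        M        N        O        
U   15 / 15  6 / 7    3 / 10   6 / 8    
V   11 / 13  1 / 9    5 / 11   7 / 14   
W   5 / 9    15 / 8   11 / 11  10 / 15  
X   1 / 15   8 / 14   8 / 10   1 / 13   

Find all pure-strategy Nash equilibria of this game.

(U, L) and (W, O)

Check mutual best responses: a cell is a NE iff neither player can gain by unilaterally deviating.
Country 1's best responses — vs L: U (payoff 15); vs M: W (payoff 15); vs N: W (payoff 11); vs O: W (payoff 10).
Country 2's best responses — vs U: L (payoff 15); vs V: O (payoff 14); vs W: O (payoff 15); vs X: L (payoff 15).
Mutual best responses occur at (U, L) and (W, O); at each, neither player gains by switching.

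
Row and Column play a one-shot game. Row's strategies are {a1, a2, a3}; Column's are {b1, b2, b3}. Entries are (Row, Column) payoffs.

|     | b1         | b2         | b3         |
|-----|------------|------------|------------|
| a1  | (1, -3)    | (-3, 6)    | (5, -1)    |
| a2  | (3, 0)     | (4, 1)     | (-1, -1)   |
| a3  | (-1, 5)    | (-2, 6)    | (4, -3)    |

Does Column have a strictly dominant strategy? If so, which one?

b2

A strategy is strictly dominant if it gives Column a strictly higher payoff than every other strategy, against every choice by the opponent.
b2 strictly dominates: vs a1: 6 > each of {-3, -1}; vs a2: 1 > each of {0, -1}; vs a3: 6 > each of {5, -3}.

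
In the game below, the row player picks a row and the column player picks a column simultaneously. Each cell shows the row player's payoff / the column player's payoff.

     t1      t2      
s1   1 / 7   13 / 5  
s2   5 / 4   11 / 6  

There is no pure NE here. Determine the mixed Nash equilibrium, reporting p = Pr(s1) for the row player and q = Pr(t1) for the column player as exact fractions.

Each player's mixing probability is pinned down by making the *other* player indifferent.
The column player indifferent between t1 and t2: p·7 + (1−p)·4 = p·5 + (1−p)·6 ⟹ 4 + 3p = 6 + (-1)p ⟹ p = 1/2.
The row player indifferent between s1 and s2: q·1 + (1−q)·13 = q·5 + (1−q)·11 ⟹ 13 + (-12)q = 11 + (-6)q ⟹ q = 1/3.

p = 1/2, q = 1/3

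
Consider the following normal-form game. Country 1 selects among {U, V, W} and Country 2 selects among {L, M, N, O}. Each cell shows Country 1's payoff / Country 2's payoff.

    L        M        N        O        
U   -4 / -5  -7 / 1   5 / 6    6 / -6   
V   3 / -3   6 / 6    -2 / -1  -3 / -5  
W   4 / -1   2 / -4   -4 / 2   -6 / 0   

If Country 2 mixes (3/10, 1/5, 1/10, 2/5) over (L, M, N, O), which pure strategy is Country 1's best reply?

Country 1's best reply maximizes expected payoff against the mix.
U: (3/10)·(-4) + (1/5)·(-7) + (1/10)·5 + (2/5)·6 = 3/10
V: (3/10)·3 + (1/5)·6 + (1/10)·(-2) + (2/5)·(-3) = 7/10
W: (3/10)·4 + (1/5)·2 + (1/10)·(-4) + (2/5)·(-6) = -6/5
Highest expected payoff is 7/10, from V.

V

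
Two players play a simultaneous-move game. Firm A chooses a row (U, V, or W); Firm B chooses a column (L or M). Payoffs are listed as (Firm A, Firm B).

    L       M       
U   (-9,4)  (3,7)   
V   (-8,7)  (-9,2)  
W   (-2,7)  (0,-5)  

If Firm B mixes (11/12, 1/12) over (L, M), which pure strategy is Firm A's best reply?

Firm A's best reply maximizes expected payoff against the mix.
U: (11/12)·(-9) + (1/12)·3 = -8
V: (11/12)·(-8) + (1/12)·(-9) = -97/12
W: (11/12)·(-2) + (1/12)·0 = -11/6
Highest expected payoff is -11/6, from W.

W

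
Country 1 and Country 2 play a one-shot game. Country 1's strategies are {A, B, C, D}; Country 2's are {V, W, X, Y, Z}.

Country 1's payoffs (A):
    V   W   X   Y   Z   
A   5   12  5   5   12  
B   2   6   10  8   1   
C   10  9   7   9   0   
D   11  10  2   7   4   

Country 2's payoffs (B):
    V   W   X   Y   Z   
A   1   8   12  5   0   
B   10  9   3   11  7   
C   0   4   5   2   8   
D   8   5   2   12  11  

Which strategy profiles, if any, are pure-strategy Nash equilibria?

Find each player's best response to every opponent strategy; NE are the intersections.
Country 1's best responses — vs V: D (payoff 11); vs W: A (payoff 12); vs X: B (payoff 10); vs Y: C (payoff 9); vs Z: A (payoff 12).
Country 2's best responses — vs A: X (payoff 12); vs B: Y (payoff 11); vs C: Z (payoff 8); vs D: Y (payoff 12).
No cell has both players best-responding. For instance, Country 1's best reply to X is B, but against B Country 2 prefers Y over X.

No pure-strategy Nash equilibrium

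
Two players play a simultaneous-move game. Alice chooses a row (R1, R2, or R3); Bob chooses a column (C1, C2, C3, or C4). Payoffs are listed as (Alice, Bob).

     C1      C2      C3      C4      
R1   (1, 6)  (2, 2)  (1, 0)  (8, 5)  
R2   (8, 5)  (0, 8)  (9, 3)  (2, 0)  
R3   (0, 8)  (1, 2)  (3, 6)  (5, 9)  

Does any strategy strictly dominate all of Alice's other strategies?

No strictly dominant strategy

Check whether one of Alice's strategies beats all alternatives regardless of what the opponent does.
R1 is not dominant: against C1, R2 gives 8 > 1.
R2 is not dominant: against C2, R1 gives 2 > 0.
R3 is not dominant: against C1, R1 gives 1 > 0.
No single strategy is best against every opponent action.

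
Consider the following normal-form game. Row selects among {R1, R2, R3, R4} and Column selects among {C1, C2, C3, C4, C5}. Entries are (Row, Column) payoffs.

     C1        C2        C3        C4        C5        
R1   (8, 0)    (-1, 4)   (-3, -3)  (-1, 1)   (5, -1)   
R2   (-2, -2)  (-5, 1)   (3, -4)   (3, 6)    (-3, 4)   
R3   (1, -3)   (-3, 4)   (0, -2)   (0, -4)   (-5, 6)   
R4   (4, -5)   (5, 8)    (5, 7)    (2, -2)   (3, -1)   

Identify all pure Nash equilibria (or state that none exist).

(R2, C4) and (R4, C2)

Check mutual best responses: a cell is a NE iff neither player can gain by unilaterally deviating.
Row's best responses — vs C1: R1 (payoff 8); vs C2: R4 (payoff 5); vs C3: R4 (payoff 5); vs C4: R2 (payoff 3); vs C5: R1 (payoff 5).
Column's best responses — vs R1: C2 (payoff 4); vs R2: C4 (payoff 6); vs R3: C5 (payoff 6); vs R4: C2 (payoff 8).
Mutual best responses occur at (R2, C4) and (R4, C2); at each, neither player gains by switching.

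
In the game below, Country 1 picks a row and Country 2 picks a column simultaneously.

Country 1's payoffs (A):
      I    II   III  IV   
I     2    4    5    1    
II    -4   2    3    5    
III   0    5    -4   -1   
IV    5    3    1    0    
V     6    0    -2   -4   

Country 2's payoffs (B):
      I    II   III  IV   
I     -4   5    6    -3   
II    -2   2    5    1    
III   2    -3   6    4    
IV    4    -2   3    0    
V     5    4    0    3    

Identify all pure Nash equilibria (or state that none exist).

(I, III) and (V, I)

A profile is a Nash equilibrium when each player is best-responding to the other.
Country 1's best responses — vs I: V (payoff 6); vs II: III (payoff 5); vs III: I (payoff 5); vs IV: II (payoff 5).
Country 2's best responses — vs I: III (payoff 6); vs II: III (payoff 5); vs III: III (payoff 6); vs IV: I (payoff 4); vs V: I (payoff 5).
Mutual best responses occur at (I, III) and (V, I); at each, neither player gains by switching.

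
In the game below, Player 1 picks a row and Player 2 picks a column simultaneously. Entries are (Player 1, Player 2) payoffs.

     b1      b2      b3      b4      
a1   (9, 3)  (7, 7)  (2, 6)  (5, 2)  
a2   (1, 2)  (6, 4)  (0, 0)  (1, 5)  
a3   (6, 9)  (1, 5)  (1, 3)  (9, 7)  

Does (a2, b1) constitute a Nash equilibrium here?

No

Holding Player 2 at b1: Player 1 gets 1 from a2 but could get 9 by switching to a1. Player 1 has a profitable deviation.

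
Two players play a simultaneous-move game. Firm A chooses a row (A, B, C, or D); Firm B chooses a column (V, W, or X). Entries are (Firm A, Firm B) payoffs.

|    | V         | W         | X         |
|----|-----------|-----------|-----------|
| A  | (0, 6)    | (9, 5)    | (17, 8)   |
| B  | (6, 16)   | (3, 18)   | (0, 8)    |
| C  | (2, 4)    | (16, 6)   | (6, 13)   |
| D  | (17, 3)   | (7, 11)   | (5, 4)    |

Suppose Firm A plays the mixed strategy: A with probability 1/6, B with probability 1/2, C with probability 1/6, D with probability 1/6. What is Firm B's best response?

W

Compute Firm B's expected payoff from each pure strategy against the given mix.
V: (1/6)·6 + (1/2)·16 + (1/6)·4 + (1/6)·3 = 61/6
W: (1/6)·5 + (1/2)·18 + (1/6)·6 + (1/6)·11 = 38/3
X: (1/6)·8 + (1/2)·8 + (1/6)·13 + (1/6)·4 = 49/6
Highest expected payoff is 38/3, from W.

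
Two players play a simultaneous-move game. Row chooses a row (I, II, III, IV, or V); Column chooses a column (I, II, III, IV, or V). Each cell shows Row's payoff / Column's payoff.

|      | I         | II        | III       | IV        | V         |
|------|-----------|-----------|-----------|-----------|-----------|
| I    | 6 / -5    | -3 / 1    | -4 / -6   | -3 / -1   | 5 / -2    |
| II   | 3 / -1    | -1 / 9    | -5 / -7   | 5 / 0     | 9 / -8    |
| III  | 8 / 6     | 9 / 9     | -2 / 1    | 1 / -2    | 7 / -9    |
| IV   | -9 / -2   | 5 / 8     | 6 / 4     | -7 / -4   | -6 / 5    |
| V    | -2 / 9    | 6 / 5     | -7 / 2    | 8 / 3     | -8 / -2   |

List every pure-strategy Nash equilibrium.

Check mutual best responses: a cell is a NE iff neither player can gain by unilaterally deviating.
Row's best responses — vs I: III (payoff 8); vs II: III (payoff 9); vs III: IV (payoff 6); vs IV: V (payoff 8); vs V: II (payoff 9).
Column's best responses — vs I: II (payoff 1); vs II: II (payoff 9); vs III: II (payoff 9); vs IV: II (payoff 8); vs V: I (payoff 9).
The only mutual best response is (III, II); neither player gains by switching there.

(III, II)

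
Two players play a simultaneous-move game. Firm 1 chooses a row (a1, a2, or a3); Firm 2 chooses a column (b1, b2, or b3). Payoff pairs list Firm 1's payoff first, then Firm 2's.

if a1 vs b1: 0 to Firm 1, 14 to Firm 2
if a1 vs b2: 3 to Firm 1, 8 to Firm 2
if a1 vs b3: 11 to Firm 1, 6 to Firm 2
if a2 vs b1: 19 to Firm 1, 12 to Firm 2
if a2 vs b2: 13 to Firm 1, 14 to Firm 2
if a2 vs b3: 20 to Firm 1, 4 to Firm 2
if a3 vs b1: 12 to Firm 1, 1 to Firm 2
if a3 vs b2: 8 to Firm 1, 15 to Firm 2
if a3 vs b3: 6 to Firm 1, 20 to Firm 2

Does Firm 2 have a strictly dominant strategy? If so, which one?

No strictly dominant strategy

A strategy is strictly dominant if it gives Firm 2 a strictly higher payoff than every other strategy, against every choice by the opponent.
b1 is not dominant: against a2, b2 gives 14 > 12.
b2 is not dominant: against a1, b1 gives 14 > 8.
b3 is not dominant: against a1, b1 gives 14 > 6.
No single strategy is best against every opponent action.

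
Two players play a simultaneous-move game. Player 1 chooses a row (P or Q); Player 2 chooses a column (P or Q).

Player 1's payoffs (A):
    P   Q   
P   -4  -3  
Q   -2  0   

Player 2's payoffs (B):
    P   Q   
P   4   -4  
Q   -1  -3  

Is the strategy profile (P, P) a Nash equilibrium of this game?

No

Holding Player 2 at P: Player 1 gets -4 from P but could get -2 by switching to Q. Player 1 has a profitable deviation.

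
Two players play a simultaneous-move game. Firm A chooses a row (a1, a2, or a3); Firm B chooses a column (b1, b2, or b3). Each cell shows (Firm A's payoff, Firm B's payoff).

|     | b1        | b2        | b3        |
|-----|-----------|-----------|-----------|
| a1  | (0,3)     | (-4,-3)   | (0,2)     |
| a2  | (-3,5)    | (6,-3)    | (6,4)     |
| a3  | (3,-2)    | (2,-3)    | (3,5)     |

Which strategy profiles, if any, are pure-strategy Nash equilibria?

None

A profile is a Nash equilibrium when each player is best-responding to the other.
Firm A's best responses — vs b1: a3 (payoff 3); vs b2: a2 (payoff 6); vs b3: a2 (payoff 6).
Firm B's best responses — vs a1: b1 (payoff 3); vs a2: b1 (payoff 5); vs a3: b3 (payoff 5).
No cell has both players best-responding. For instance, Firm A's best reply to b1 is a3, but against a3 Firm B prefers b3 over b1.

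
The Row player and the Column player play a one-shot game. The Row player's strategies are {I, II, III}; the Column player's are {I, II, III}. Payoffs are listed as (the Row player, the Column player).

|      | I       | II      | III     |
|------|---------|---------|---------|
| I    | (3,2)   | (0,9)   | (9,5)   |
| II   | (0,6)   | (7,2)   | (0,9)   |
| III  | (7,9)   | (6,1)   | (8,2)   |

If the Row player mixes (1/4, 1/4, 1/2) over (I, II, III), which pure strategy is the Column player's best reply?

The Column player's best reply maximizes expected payoff against the mix.
I: (1/4)·2 + (1/4)·6 + (1/2)·9 = 13/2
II: (1/4)·9 + (1/4)·2 + (1/2)·1 = 13/4
III: (1/4)·5 + (1/4)·9 + (1/2)·2 = 9/2
Highest expected payoff is 13/2, from I.

I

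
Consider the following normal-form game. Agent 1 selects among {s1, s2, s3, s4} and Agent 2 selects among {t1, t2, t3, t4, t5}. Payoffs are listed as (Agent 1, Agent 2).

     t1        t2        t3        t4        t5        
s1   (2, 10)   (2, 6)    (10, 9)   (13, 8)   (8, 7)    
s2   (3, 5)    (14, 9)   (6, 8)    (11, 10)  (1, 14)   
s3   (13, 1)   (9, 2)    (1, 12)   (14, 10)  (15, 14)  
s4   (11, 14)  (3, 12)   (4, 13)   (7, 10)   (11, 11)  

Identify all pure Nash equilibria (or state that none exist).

Check mutual best responses: a cell is a NE iff neither player can gain by unilaterally deviating.
Agent 1's best responses — vs t1: s3 (payoff 13); vs t2: s2 (payoff 14); vs t3: s1 (payoff 10); vs t4: s3 (payoff 14); vs t5: s3 (payoff 15).
Agent 2's best responses — vs s1: t1 (payoff 10); vs s2: t5 (payoff 14); vs s3: t5 (payoff 14); vs s4: t1 (payoff 14).
The only mutual best response is (s3, t5); neither player gains by switching there.

(s3, t5)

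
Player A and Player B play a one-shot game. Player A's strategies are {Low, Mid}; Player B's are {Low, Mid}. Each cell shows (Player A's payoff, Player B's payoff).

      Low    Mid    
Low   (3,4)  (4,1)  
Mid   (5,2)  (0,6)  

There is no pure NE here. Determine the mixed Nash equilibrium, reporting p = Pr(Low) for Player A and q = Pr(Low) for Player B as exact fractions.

In a mixed NE each player is indifferent between their pure strategies, so the opponent's mix sets the indifference.
Player B indifferent between Low and Mid: p·4 + (1−p)·2 = p·1 + (1−p)·6 ⟹ 2 + 2p = 6 + (-5)p ⟹ p = 4/7.
Player A indifferent between Low and Mid: q·3 + (1−q)·4 = q·5 + (1−q)·0 ⟹ 4 + (-1)q = 0 + 5q ⟹ q = 2/3.

p = 4/7, q = 2/3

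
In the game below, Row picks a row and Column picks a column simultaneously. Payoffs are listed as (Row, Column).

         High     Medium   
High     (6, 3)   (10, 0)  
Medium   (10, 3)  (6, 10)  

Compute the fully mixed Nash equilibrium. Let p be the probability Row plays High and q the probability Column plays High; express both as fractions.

p = 7/10, q = 1/2

In a mixed NE each player is indifferent between their pure strategies, so the opponent's mix sets the indifference.
Column indifferent between High and Medium: p·3 + (1−p)·3 = p·0 + (1−p)·10 ⟹ 3 + 0p = 10 + (-10)p ⟹ p = 7/10.
Row indifferent between High and Medium: q·6 + (1−q)·10 = q·10 + (1−q)·6 ⟹ 10 + (-4)q = 6 + 4q ⟹ q = 1/2.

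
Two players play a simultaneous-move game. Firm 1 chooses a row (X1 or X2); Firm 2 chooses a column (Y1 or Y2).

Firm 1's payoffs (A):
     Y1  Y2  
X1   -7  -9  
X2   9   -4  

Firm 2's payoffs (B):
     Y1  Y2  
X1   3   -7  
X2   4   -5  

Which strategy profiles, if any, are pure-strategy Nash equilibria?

Find each player's best response to every opponent strategy; NE are the intersections.
Firm 1's best responses — vs Y1: X2 (payoff 9); vs Y2: X2 (payoff -4).
Firm 2's best responses — vs X1: Y1 (payoff 3); vs X2: Y1 (payoff 4).
The only mutual best response is (X2, Y1); neither player gains by switching there.

(X2, Y1)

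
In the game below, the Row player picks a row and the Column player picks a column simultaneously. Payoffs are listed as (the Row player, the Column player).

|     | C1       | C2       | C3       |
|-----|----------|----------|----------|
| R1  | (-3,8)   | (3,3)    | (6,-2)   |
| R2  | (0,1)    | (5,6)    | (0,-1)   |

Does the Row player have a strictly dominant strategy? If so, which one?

A strategy is strictly dominant if it gives the Row player a strictly higher payoff than every other strategy, against every choice by the opponent.
R1 is not dominant: against C1, R2 gives 0 > -3.
R2 is not dominant: against C3, R1 gives 6 > 0.
No single strategy is best against every opponent action.

No strictly dominant strategy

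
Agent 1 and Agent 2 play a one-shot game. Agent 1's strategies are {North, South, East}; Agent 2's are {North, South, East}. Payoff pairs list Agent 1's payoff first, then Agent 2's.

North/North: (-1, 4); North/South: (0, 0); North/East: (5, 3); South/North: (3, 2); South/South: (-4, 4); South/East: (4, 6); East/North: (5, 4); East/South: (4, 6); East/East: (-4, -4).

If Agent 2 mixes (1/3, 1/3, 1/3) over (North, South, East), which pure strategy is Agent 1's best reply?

East

Agent 1's best reply maximizes expected payoff against the mix.
North: (1/3)·(-1) + (1/3)·0 + (1/3)·5 = 4/3
South: (1/3)·3 + (1/3)·(-4) + (1/3)·4 = 1
East: (1/3)·5 + (1/3)·4 + (1/3)·(-4) = 5/3
Highest expected payoff is 5/3, from East.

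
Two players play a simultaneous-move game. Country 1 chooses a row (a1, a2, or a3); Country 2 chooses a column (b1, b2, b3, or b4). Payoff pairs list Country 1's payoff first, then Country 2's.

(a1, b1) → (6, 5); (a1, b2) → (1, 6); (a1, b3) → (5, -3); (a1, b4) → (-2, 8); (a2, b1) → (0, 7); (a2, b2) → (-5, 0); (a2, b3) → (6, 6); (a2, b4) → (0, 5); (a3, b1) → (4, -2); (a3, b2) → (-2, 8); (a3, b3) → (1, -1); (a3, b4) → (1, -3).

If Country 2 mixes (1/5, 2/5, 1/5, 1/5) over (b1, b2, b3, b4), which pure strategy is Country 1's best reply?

a1

Country 1's best reply maximizes expected payoff against the mix.
a1: (1/5)·6 + (2/5)·1 + (1/5)·5 + (1/5)·(-2) = 11/5
a2: (1/5)·0 + (2/5)·(-5) + (1/5)·6 + (1/5)·0 = -4/5
a3: (1/5)·4 + (2/5)·(-2) + (1/5)·1 + (1/5)·1 = 2/5
Highest expected payoff is 11/5, from a1.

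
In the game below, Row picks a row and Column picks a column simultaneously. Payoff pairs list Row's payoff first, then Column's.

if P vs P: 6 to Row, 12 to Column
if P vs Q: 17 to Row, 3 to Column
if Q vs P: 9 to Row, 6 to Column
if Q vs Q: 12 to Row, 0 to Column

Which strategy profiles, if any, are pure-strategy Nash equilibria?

Find each player's best response to every opponent strategy; NE are the intersections.
Row's best responses — vs P: Q (payoff 9); vs Q: P (payoff 17).
Column's best responses — vs P: P (payoff 12); vs Q: P (payoff 6).
The only mutual best response is (Q, P); neither player gains by switching there.

(Q, P)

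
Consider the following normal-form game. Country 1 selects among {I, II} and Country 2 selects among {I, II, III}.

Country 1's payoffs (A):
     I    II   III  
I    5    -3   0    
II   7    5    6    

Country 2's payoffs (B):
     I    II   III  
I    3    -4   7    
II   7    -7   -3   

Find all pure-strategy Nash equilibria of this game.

(II, I)

Find each player's best response to every opponent strategy; NE are the intersections.
Country 1's best responses — vs I: II (payoff 7); vs II: II (payoff 5); vs III: II (payoff 6).
Country 2's best responses — vs I: III (payoff 7); vs II: I (payoff 7).
The only mutual best response is (II, I); neither player gains by switching there.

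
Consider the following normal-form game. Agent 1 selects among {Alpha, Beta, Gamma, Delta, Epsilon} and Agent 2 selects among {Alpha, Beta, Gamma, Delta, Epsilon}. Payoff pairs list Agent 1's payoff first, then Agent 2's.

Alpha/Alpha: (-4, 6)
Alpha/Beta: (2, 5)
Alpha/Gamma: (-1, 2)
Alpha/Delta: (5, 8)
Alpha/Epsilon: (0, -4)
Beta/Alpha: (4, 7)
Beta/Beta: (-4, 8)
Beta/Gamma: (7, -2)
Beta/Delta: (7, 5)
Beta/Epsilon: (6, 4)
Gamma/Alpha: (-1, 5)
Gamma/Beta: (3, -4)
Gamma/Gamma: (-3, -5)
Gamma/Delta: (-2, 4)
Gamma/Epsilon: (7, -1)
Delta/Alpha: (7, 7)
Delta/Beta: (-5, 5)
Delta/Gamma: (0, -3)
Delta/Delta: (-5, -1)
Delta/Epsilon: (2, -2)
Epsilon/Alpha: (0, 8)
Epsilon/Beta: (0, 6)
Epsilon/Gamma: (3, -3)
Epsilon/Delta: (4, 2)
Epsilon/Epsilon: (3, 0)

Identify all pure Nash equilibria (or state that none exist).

A profile is a Nash equilibrium when each player is best-responding to the other.
Agent 1's best responses — vs Alpha: Delta (payoff 7); vs Beta: Gamma (payoff 3); vs Gamma: Beta (payoff 7); vs Delta: Beta (payoff 7); vs Epsilon: Gamma (payoff 7).
Agent 2's best responses — vs Alpha: Delta (payoff 8); vs Beta: Beta (payoff 8); vs Gamma: Alpha (payoff 5); vs Delta: Alpha (payoff 7); vs Epsilon: Alpha (payoff 8).
The only mutual best response is (Delta, Alpha); neither player gains by switching there.

(Delta, Alpha)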